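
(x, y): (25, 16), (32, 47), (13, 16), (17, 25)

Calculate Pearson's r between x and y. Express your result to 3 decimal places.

n = 4, Σx = 87, Σy = 104, Σx² = 2107, Σy² = 3346, Σxy = 2537
nΣxy − ΣxΣy = 10148 − 9048 = 1100
nΣx² − (Σx)² = 8428 − 7569 = 859; nΣy² − (Σy)² = 13384 − 10816 = 2568
r = 1100 / √(859 × 2568) = 1100 / 1485.2313 ≈ 0.741

0.741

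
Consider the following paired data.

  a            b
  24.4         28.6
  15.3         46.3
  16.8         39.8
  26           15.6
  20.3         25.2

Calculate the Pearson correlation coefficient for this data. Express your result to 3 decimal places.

n = 5, Σa = 102.8, Σb = 155.5, Σa² = 2199.78, Σb² = 5424.09, Σab = 2992.03
nΣab − ΣaΣb = 14960.15 − 15985.4 = -1025.25
nΣa² − (Σa)² = 10998.9 − 10567.84 = 431.06; nΣb² − (Σb)² = 27120.45 − 24180.25 = 2940.2
r = -1025.25 / √(431.06 × 2940.2) = -1025.25 / 1125.7898 ≈ -0.911

-0.911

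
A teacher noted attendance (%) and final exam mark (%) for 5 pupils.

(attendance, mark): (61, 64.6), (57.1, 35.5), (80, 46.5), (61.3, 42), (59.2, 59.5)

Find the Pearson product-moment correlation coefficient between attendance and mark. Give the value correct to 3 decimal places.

-0.054

n = 5, Σx = 318.6, Σy = 248.1, Σx² = 20643.74, Σy² = 12899.91, Σxy = 15784.65
nΣxy − ΣxΣy = 78923.25 − 79044.66 = -121.41
nΣx² − (Σx)² = 103218.7 − 101505.96 = 1712.74; nΣy² − (Σy)² = 64499.55 − 61553.61 = 2945.94
r = -121.41 / √(1712.74 × 2945.94) = -121.41 / 2246.2478 ≈ -0.054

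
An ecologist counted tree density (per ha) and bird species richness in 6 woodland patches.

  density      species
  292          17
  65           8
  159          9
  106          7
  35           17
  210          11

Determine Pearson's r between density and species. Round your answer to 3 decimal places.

0.276

n = 6, Σx = 867, Σy = 69, Σx² = 171331, Σy² = 893, Σxy = 10562
nΣxy − ΣxΣy = 63372 − 59823 = 3549
nΣx² − (Σx)² = 1027986 − 751689 = 276297; nΣy² − (Σy)² = 5358 − 4761 = 597
r = 3549 / √(276297 × 597) = 3549 / 12843.2593 ≈ 0.276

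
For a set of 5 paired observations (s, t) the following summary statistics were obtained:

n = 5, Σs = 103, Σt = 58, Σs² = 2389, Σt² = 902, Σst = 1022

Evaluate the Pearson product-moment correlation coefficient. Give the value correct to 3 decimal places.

r = (nΣst − ΣsΣt) / √[(nΣs² − (Σs)²)(nΣt² − (Σt)²)]
Numerator: 5×1022 − 103×58 = -864
Denominator: √[(11945 − 10609)(4510 − 3364)] = √[1336 × 1146] = 1237.3585
r = -864 / 1237.3585 ≈ -0.698

-0.698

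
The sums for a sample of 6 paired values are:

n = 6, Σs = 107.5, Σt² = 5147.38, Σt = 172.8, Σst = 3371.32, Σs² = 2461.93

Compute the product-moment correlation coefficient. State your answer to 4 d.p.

r = (nΣst − ΣsΣt) / √[(nΣs² − (Σs)²)(nΣt² − (Σt)²)]
Numerator: 6×3371.32 − 107.5×172.8 = 1651.92
Denominator: √[(14771.58 − 11556.25)(30884.28 − 29859.84)] = √[3215.33 × 1024.44] = 1814.9140
r = 1651.92 / 1814.9140 ≈ 0.9102

0.9102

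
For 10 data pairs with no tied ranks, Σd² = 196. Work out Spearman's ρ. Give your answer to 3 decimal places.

ρ = 1 − 6Σd² / [n(n²−1)] = 1 − 6×196 / (10×99)
  = 1 − 1176/990 = 1 − 1.1879 ≈ -0.188

-0.188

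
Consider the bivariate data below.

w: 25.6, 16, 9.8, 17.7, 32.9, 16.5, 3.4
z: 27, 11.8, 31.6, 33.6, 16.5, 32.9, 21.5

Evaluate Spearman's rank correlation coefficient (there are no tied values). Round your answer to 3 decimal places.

0.036

Rank w: 6, 3, 2, 5, 7, 4, 1
Rank z: 4, 1, 5, 7, 2, 6, 3
d = rank(w) − rank(z): 2, 2, -3, -2, 5, -2, -2; Σd² = 54
ρ = 1 − 6Σd² / [n(n²−1)] = 1 − 6×54 / (7×48) = 1 − 324/336 ≈ 0.036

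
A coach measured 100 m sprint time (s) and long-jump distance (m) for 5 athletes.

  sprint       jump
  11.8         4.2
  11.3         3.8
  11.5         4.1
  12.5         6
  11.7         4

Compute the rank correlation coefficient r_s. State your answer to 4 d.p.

0.9000

Rank sprint: 4, 1, 2, 5, 3
Rank jump: 4, 1, 3, 5, 2
d = rank(sprint) − rank(jump): 0, 0, -1, 0, 1; Σd² = 2
ρ = 1 − 6Σd² / [n(n²−1)] = 1 − 6×2 / (5×24) = 1 − 12/120 ≈ 0.9000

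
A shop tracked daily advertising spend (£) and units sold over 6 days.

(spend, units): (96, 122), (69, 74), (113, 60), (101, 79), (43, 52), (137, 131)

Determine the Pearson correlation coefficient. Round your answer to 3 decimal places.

0.646

n = 6, Σx = 559, Σy = 518, Σx² = 57565, Σy² = 50066, Σxy = 51760
nΣxy − ΣxΣy = 310560 − 289562 = 20998
nΣx² − (Σx)² = 345390 − 312481 = 32909; nΣy² − (Σy)² = 300396 − 268324 = 32072
r = 20998 / √(32909 × 32072) = 20998 / 32487.8046 ≈ 0.646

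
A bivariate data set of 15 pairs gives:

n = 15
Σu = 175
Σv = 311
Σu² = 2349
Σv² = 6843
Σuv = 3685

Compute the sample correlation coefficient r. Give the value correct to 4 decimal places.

0.1627

r = (nΣuv − ΣuΣv) / √[(nΣu² − (Σu)²)(nΣv² − (Σv)²)]
Numerator: 15×3685 − 175×311 = 850
Denominator: √[(35235 − 30625)(102645 − 96721)] = √[4610 × 5924] = 5225.8626
r = 850 / 5225.8626 ≈ 0.1627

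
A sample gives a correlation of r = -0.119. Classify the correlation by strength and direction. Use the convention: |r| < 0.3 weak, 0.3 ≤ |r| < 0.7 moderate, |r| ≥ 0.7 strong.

r = -0.119 < 0 so the relationship is negative.
|r| = 0.119, which falls in the weak range.

weak negative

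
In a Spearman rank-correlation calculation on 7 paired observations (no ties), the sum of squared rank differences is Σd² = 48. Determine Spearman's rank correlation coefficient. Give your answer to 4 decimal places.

0.1429

ρ = 1 − 6Σd² / [n(n²−1)] = 1 − 6×48 / (7×48)
  = 1 − 288/336 = 1 − 0.85714 ≈ 0.1429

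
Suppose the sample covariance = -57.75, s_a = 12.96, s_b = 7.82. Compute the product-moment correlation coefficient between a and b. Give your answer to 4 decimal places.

r = Cov(a,b) / (s_a · s_b) = -57.75 / (12.96 × 7.82)
  = -57.75 / 101.3472 ≈ -0.5698

-0.5698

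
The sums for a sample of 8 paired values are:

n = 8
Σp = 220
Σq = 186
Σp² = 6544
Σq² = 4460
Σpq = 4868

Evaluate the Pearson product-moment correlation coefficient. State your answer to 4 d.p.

r = (nΣpq − ΣpΣq) / √[(nΣp² − (Σp)²)(nΣq² − (Σq)²)]
Numerator: 8×4868 − 220×186 = -1976
Denominator: √[(52352 − 48400)(35680 − 34596)] = √[3952 × 1084] = 2069.7749
r = -1976 / 2069.7749 ≈ -0.9547

-0.9547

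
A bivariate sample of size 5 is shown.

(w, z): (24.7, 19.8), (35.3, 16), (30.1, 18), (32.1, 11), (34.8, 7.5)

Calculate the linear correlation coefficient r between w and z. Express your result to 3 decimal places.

n = 5, Σw = 157, Σz = 72.3, Σw² = 5003.64, Σz² = 1149.29, Σwz = 2209.76
nΣwz − ΣwΣz = 11048.8 − 11351.1 = -302.3
nΣw² − (Σw)² = 25018.2 − 24649 = 369.2; nΣz² − (Σz)² = 5746.45 − 5227.29 = 519.16
r = -302.3 / √(369.2 × 519.16) = -302.3 / 437.8057 ≈ -0.690

-0.690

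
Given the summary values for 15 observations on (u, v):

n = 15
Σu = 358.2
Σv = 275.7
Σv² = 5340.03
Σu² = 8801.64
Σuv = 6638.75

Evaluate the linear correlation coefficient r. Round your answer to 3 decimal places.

r = (nΣuv − ΣuΣv) / √[(nΣu² − (Σu)²)(nΣv² − (Σv)²)]
Numerator: 15×6638.75 − 358.2×275.7 = 825.51
Denominator: √[(132024.6 − 128307.24)(80100.45 − 76010.49)] = √[3717.36 × 4089.96] = 3899.2119
r = 825.51 / 3899.2119 ≈ 0.212

0.212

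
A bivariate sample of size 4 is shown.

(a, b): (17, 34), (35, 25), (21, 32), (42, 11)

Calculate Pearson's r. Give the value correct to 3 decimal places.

n = 4, Σa = 115, Σb = 102, Σa² = 3719, Σb² = 2926, Σab = 2587
nΣab − ΣaΣb = 10348 − 11730 = -1382
nΣa² − (Σa)² = 14876 − 13225 = 1651; nΣb² − (Σb)² = 11704 − 10404 = 1300
r = -1382 / √(1651 × 1300) = -1382 / 1465.0256 ≈ -0.943

-0.943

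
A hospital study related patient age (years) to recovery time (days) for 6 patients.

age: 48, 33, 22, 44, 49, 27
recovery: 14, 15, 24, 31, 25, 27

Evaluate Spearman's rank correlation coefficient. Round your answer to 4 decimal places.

Rank age: 5, 3, 1, 4, 6, 2
Rank recovery: 1, 2, 3, 6, 4, 5
d = rank(age) − rank(recovery): 4, 1, -2, -2, 2, -3; Σd² = 38
ρ = 1 − 6Σd² / [n(n²−1)] = 1 − 6×38 / (6×35) = 1 − 228/210 ≈ -0.0857

-0.0857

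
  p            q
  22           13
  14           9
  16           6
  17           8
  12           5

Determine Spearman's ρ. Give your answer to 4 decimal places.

Rank p: 5, 2, 3, 4, 1
Rank q: 5, 4, 2, 3, 1
d = rank(p) − rank(q): 0, -2, 1, 1, 0; Σd² = 6
ρ = 1 − 6Σd² / [n(n²−1)] = 1 − 6×6 / (5×24) = 1 − 36/120 ≈ 0.7000

0.7000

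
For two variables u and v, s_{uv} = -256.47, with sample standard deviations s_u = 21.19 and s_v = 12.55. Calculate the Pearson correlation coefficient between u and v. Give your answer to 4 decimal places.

-0.9644

r = Cov(u,v) / (s_u · s_v) = -256.47 / (21.19 × 12.55)
  = -256.47 / 265.9345 ≈ -0.9644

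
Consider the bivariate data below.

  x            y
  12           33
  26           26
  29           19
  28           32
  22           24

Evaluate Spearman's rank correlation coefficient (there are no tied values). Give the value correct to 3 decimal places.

Rank x: 1, 3, 5, 4, 2
Rank y: 5, 3, 1, 4, 2
d = rank(x) − rank(y): -4, 0, 4, 0, 0; Σd² = 32
ρ = 1 − 6Σd² / [n(n²−1)] = 1 − 6×32 / (5×24) = 1 − 192/120 ≈ -0.600

-0.600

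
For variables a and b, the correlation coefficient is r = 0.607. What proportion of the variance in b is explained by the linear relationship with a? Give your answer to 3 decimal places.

r² = (0.607)² = 0.368

0.368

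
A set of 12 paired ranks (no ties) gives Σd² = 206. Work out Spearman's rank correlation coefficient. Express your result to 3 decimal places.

0.280

ρ = 1 − 6Σd² / [n(n²−1)] = 1 − 6×206 / (12×143)
  = 1 − 1236/1716 = 1 − 0.7203 ≈ 0.280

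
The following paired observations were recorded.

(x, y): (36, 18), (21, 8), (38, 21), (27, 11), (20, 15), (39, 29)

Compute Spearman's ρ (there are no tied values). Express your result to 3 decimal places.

0.829

Rank x: 4, 2, 5, 3, 1, 6
Rank y: 4, 1, 5, 2, 3, 6
d = rank(x) − rank(y): 0, 1, 0, 1, -2, 0; Σd² = 6
ρ = 1 − 6Σd² / [n(n²−1)] = 1 − 6×6 / (6×35) = 1 − 36/210 ≈ 0.829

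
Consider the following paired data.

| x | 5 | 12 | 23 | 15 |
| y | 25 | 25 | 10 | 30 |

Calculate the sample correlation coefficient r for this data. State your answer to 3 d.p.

n = 4, Σx = 55, Σy = 90, Σx² = 923, Σy² = 2250, Σxy = 1105
nΣxy − ΣxΣy = 4420 − 4950 = -530
nΣx² − (Σx)² = 3692 − 3025 = 667; nΣy² − (Σy)² = 9000 − 8100 = 900
r = -530 / √(667 × 900) = -530 / 774.7903 ≈ -0.684

-0.684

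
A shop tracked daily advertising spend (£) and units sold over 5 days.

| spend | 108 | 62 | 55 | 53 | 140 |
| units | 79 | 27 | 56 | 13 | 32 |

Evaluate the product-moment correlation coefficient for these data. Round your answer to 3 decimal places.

n = 5, Σx = 418, Σy = 207, Σx² = 40942, Σy² = 11299, Σxy = 18455
nΣxy − ΣxΣy = 92275 − 86526 = 5749
nΣx² − (Σx)² = 204710 − 174724 = 29986; nΣy² − (Σy)² = 56495 − 42849 = 13646
r = 5749 / √(29986 × 13646) = 5749 / 20228.4195 ≈ 0.284

0.284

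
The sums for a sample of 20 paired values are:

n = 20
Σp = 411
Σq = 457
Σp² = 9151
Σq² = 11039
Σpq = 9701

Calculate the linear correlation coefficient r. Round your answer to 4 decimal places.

r = (nΣpq − ΣpΣq) / √[(nΣp² − (Σp)²)(nΣq² − (Σq)²)]
Numerator: 20×9701 − 411×457 = 6193
Denominator: √[(183020 − 168921)(220780 − 208849)] = √[14099 × 11931] = 12969.7791
r = 6193 / 12969.7791 ≈ 0.4775

0.4775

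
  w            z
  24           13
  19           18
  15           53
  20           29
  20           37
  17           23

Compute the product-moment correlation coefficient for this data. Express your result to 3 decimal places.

n = 6, Σw = 115, Σz = 173, Σw² = 2251, Σz² = 6041, Σwz = 3160
nΣwz − ΣwΣz = 18960 − 19895 = -935
nΣw² − (Σw)² = 13506 − 13225 = 281; nΣz² − (Σz)² = 36246 − 29929 = 6317
r = -935 / √(281 × 6317) = -935 / 1332.3202 ≈ -0.702

-0.702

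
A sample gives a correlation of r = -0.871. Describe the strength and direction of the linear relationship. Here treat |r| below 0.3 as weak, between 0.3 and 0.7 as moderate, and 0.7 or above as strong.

strong negative

r = -0.871 < 0 so the relationship is negative.
|r| = 0.871, which falls in the strong range.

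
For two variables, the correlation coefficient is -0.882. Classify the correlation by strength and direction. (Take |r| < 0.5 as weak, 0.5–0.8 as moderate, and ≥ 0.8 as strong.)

r = -0.882 < 0 so the relationship is negative.
|r| = 0.882, which falls in the strong range.

strong negative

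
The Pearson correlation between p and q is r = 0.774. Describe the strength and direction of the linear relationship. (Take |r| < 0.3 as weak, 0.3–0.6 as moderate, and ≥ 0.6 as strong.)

r = 0.774 > 0 so the relationship is positive.
|r| = 0.774, which falls in the strong range.

strong positive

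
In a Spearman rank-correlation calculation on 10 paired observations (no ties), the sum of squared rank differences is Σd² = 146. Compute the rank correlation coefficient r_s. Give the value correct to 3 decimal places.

ρ = 1 − 6Σd² / [n(n²−1)] = 1 − 6×146 / (10×99)
  = 1 − 876/990 = 1 − 0.8848 ≈ 0.115

0.115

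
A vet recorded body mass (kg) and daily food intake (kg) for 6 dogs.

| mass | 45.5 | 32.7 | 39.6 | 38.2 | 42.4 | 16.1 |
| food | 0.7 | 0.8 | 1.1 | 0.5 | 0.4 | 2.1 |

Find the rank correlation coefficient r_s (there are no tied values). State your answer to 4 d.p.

Rank mass: 6, 2, 4, 3, 5, 1
Rank food: 3, 4, 5, 2, 1, 6
d = rank(mass) − rank(food): 3, -2, -1, 1, 4, -5; Σd² = 56
ρ = 1 − 6Σd² / [n(n²−1)] = 1 − 6×56 / (6×35) = 1 − 336/210 ≈ -0.6000

-0.6000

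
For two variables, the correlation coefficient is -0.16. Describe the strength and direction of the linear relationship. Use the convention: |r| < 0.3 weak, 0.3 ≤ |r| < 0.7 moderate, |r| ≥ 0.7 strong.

r = -0.16 < 0 so the relationship is negative.
|r| = 0.16, which falls in the weak range.

weak negative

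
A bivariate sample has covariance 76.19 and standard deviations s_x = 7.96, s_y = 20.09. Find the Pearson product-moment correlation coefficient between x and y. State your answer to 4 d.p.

0.4764

r = Cov(x,y) / (s_x · s_y) = 76.19 / (7.96 × 20.09)
  = 76.19 / 159.9164 ≈ 0.4764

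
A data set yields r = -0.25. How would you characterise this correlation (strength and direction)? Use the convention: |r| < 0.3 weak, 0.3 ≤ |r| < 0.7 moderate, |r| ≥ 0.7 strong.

weak negative

r = -0.25 < 0 so the relationship is negative.
|r| = 0.25, which falls in the weak range.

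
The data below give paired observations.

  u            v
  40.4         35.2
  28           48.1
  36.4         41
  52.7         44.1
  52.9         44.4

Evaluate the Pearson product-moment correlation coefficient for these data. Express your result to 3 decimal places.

n = 5, Σu = 210.4, Σv = 212.8, Σu² = 9316.82, Σv² = 9149.82, Σuv = 8934.11
nΣuv − ΣuΣv = 44670.55 − 44773.12 = -102.57
nΣu² − (Σu)² = 46584.1 − 44268.16 = 2315.94; nΣv² − (Σv)² = 45749.1 − 45283.84 = 465.26
r = -102.57 / √(2315.94 × 465.26) = -102.57 / 1038.0338 ≈ -0.099

-0.099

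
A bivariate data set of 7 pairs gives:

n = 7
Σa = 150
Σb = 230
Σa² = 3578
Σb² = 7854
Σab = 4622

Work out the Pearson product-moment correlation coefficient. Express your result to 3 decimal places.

r = (nΣab − ΣaΣb) / √[(nΣa² − (Σa)²)(nΣb² − (Σb)²)]
Numerator: 7×4622 − 150×230 = -2146
Denominator: √[(25046 − 22500)(54978 − 52900)] = √[2546 × 2078] = 2300.1278
r = -2146 / 2300.1278 ≈ -0.933

-0.933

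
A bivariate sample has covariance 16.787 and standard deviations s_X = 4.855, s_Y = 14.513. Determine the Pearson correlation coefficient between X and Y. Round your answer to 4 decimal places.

0.2382

r = Cov(X,Y) / (s_X · s_Y) = 16.787 / (4.855 × 14.513)
  = 16.787 / 70.4606 ≈ 0.2382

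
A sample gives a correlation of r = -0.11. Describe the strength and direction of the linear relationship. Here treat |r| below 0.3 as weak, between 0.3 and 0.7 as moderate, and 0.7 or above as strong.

weak negative

r = -0.11 < 0 so the relationship is negative.
|r| = 0.11, which falls in the weak range.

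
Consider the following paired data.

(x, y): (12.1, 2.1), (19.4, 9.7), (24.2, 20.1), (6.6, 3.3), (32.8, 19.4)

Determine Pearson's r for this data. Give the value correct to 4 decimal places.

0.9114

n = 5, Σx = 95.1, Σy = 54.6, Σx² = 2227.81, Σy² = 889.76, Σxy = 1358.11
nΣxy − ΣxΣy = 6790.55 − 5192.46 = 1598.09
nΣx² − (Σx)² = 11139.05 − 9044.01 = 2095.04; nΣy² − (Σy)² = 4448.8 − 2981.16 = 1467.64
r = 1598.09 / √(2095.04 × 1467.64) = 1598.09 / 1753.5006 ≈ 0.9114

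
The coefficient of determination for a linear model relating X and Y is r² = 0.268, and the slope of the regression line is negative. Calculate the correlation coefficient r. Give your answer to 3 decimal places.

-0.518

|r| = √0.268 = 0.518
The association is negative, so r = −0.518.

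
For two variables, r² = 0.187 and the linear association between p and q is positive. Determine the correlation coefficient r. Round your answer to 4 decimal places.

0.4324

|r| = √0.187 = 0.4324
The association is positive, so r = 0.4324.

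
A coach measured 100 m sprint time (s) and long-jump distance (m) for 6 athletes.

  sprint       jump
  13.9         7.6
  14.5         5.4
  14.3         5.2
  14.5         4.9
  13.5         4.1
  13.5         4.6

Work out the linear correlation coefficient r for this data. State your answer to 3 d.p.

n = 6, Σx = 84.2, Σy = 31.8, Σx² = 1182.7, Σy² = 175.94, Σxy = 446.8
nΣxy − ΣxΣy = 2680.8 − 2677.56 = 3.24
nΣx² − (Σx)² = 7096.2 − 7089.64 = 6.56; nΣy² − (Σy)² = 1055.64 − 1011.24 = 44.4
r = 3.24 / √(6.56 × 44.4) = 3.24 / 17.0665 ≈ 0.190

0.190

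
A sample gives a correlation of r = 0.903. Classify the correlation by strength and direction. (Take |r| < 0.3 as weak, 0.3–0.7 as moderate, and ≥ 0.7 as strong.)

strong positive

r = 0.903 > 0 so the relationship is positive.
|r| = 0.903, which falls in the strong range.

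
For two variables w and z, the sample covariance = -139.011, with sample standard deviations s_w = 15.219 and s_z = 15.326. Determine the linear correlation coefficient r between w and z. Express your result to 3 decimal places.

r = Cov(w,z) / (s_w · s_z) = -139.011 / (15.219 × 15.326)
  = -139.011 / 233.2464 ≈ -0.596

-0.596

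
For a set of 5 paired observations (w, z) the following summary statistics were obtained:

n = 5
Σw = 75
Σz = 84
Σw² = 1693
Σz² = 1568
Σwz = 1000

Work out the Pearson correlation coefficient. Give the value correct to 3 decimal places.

r = (nΣwz − ΣwΣz) / √[(nΣw² − (Σw)²)(nΣz² − (Σz)²)]
Numerator: 5×1000 − 75×84 = -1300
Denominator: √[(8465 − 5625)(7840 − 7056)] = √[2840 × 784] = 1492.1662
r = -1300 / 1492.1662 ≈ -0.871

-0.871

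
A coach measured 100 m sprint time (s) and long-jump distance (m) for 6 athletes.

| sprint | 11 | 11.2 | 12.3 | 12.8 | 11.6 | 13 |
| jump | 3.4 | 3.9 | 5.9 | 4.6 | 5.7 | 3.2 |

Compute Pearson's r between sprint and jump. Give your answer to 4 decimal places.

0.0609

n = 6, Σx = 71.9, Σy = 26.7, Σx² = 865.13, Σy² = 125.47, Σxy = 320.25
nΣxy − ΣxΣy = 1921.5 − 1919.73 = 1.77
nΣx² − (Σx)² = 5190.78 − 5169.61 = 21.17; nΣy² − (Σy)² = 752.82 − 712.89 = 39.93
r = 1.77 / √(21.17 × 39.93) = 1.77 / 29.0744 ≈ 0.0609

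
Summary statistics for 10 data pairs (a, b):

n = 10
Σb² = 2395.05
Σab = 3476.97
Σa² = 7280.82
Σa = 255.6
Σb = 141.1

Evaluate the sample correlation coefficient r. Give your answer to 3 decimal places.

-0.236

r = (nΣab − ΣaΣb) / √[(nΣa² − (Σa)²)(nΣb² − (Σb)²)]
Numerator: 10×3476.97 − 255.6×141.1 = -1295.46
Denominator: √[(72808.2 − 65331.36)(23950.5 − 19909.21)] = √[7476.84 × 4041.29] = 5496.9154
r = -1295.46 / 5496.9154 ≈ -0.236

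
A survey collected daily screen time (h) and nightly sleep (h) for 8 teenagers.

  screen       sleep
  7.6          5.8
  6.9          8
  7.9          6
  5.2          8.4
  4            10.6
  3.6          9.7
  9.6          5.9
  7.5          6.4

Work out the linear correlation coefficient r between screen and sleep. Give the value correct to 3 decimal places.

-0.927

n = 8, Σx = 52.3, Σy = 60.8, Σx² = 372.19, Σy² = 486.42, Σxy = 372.32
nΣxy − ΣxΣy = 2978.56 − 3179.84 = -201.28
nΣx² − (Σx)² = 2977.52 − 2735.29 = 242.23; nΣy² − (Σy)² = 3891.36 − 3696.64 = 194.72
r = -201.28 / √(242.23 × 194.72) = -201.28 / 217.1797 ≈ -0.927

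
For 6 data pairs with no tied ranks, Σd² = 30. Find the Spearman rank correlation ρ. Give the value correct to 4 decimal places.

ρ = 1 − 6Σd² / [n(n²−1)] = 1 − 6×30 / (6×35)
  = 1 − 180/210 = 1 − 0.85714 ≈ 0.1429

0.1429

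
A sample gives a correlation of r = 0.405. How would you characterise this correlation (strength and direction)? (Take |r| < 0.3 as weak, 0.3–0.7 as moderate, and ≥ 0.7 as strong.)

r = 0.405 > 0 so the relationship is positive.
|r| = 0.405, which falls in the moderate range.

moderate positive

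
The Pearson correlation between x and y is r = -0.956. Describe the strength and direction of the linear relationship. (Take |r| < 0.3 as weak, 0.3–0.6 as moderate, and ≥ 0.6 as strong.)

r = -0.956 < 0 so the relationship is negative.
|r| = 0.956, which falls in the strong range.

strong negative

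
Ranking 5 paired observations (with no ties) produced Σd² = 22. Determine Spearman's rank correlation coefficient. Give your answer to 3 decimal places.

-0.100

ρ = 1 − 6Σd² / [n(n²−1)] = 1 − 6×22 / (5×24)
  = 1 − 132/120 = 1 − 1.1000 ≈ -0.100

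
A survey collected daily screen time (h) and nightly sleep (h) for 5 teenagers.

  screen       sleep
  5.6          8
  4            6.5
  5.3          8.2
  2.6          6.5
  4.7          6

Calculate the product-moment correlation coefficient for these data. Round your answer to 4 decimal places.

0.6471

n = 5, Σx = 22.2, Σy = 35.2, Σx² = 104.3, Σy² = 251.74, Σxy = 159.36
nΣxy − ΣxΣy = 796.8 − 781.44 = 15.36
nΣx² − (Σx)² = 521.5 − 492.84 = 28.66; nΣy² − (Σy)² = 1258.7 − 1239.04 = 19.66
r = 15.36 / √(28.66 × 19.66) = 15.36 / 23.7372 ≈ 0.6471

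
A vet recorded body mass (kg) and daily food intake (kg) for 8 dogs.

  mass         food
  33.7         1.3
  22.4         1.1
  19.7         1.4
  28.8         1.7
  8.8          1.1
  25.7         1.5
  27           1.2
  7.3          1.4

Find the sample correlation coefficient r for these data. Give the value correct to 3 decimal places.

0.289

n = 8, Σx = 173.4, Σy = 10.7, Σx² = 4375.2, Σy² = 14.61, Σxy = 235.84
nΣxy − ΣxΣy = 1886.72 − 1855.38 = 31.34
nΣx² − (Σx)² = 35001.6 − 30067.56 = 4934.04; nΣy² − (Σy)² = 116.88 − 114.49 = 2.39
r = 31.34 / √(4934.04 × 2.39) = 31.34 / 108.5926 ≈ 0.289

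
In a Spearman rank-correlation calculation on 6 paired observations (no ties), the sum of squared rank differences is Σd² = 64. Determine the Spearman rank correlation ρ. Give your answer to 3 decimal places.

-0.829

ρ = 1 − 6Σd² / [n(n²−1)] = 1 − 6×64 / (6×35)
  = 1 − 384/210 = 1 − 1.8286 ≈ -0.829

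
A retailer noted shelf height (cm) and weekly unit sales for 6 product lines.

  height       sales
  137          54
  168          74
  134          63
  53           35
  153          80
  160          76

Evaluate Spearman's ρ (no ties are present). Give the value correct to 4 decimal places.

0.7143

Rank height: 3, 6, 2, 1, 4, 5
Rank sales: 2, 4, 3, 1, 6, 5
d = rank(height) − rank(sales): 1, 2, -1, 0, -2, 0; Σd² = 10
ρ = 1 − 6Σd² / [n(n²−1)] = 1 − 6×10 / (6×35) = 1 − 60/210 ≈ 0.7143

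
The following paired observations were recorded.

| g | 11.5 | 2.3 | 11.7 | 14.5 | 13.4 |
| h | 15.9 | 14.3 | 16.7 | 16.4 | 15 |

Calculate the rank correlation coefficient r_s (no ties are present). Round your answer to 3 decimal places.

0.500

Rank g: 2, 1, 3, 5, 4
Rank h: 3, 1, 5, 4, 2
d = rank(g) − rank(h): -1, 0, -2, 1, 2; Σd² = 10
ρ = 1 − 6Σd² / [n(n²−1)] = 1 − 6×10 / (5×24) = 1 − 60/120 ≈ 0.500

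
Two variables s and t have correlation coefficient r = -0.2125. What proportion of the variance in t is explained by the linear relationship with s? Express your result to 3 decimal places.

r² = (-0.2125)² = 0.045

0.045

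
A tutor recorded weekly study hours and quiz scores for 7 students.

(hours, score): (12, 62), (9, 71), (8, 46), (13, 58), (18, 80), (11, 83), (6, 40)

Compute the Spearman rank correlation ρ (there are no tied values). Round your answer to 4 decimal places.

0.5714

Rank hours: 5, 3, 2, 6, 7, 4, 1
Rank score: 4, 5, 2, 3, 6, 7, 1
d = rank(hours) − rank(score): 1, -2, 0, 3, 1, -3, 0; Σd² = 24
ρ = 1 − 6Σd² / [n(n²−1)] = 1 − 6×24 / (7×48) = 1 − 144/336 ≈ 0.5714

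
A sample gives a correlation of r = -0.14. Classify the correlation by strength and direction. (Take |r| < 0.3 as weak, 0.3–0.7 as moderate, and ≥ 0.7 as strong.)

weak negative

r = -0.14 < 0 so the relationship is negative.
|r| = 0.14, which falls in the weak range.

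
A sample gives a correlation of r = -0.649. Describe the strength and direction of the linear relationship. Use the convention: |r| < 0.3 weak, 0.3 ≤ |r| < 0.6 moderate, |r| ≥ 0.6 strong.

strong negative

r = -0.649 < 0 so the relationship is negative.
|r| = 0.649, which falls in the strong range.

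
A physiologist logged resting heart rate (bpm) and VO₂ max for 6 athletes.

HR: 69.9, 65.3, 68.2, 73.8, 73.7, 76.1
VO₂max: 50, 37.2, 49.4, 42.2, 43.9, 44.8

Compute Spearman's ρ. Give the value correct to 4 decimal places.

0.0857

Rank HR: 3, 1, 2, 5, 4, 6
Rank VO₂max: 6, 1, 5, 2, 3, 4
d = rank(HR) − rank(VO₂max): -3, 0, -3, 3, 1, 2; Σd² = 32
ρ = 1 − 6Σd² / [n(n²−1)] = 1 − 6×32 / (6×35) = 1 − 192/210 ≈ 0.0857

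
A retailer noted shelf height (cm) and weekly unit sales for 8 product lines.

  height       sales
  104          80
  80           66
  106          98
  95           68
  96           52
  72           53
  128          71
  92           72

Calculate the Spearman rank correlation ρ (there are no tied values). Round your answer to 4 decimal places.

Rank height: 6, 2, 7, 4, 5, 1, 8, 3
Rank sales: 7, 3, 8, 4, 1, 2, 5, 6
d = rank(height) − rank(sales): -1, -1, -1, 0, 4, -1, 3, -3; Σd² = 38
ρ = 1 − 6Σd² / [n(n²−1)] = 1 − 6×38 / (8×63) = 1 − 228/504 ≈ 0.5476

0.5476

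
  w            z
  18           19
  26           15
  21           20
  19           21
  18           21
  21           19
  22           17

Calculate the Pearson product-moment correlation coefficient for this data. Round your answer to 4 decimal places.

-0.8727

n = 7, Σw = 145, Σz = 132, Σw² = 3051, Σz² = 2518, Σwz = 2702
nΣwz − ΣwΣz = 18914 − 19140 = -226
nΣw² − (Σw)² = 21357 − 21025 = 332; nΣz² − (Σz)² = 17626 − 17424 = 202
r = -226 / √(332 × 202) = -226 / 258.9672 ≈ -0.8727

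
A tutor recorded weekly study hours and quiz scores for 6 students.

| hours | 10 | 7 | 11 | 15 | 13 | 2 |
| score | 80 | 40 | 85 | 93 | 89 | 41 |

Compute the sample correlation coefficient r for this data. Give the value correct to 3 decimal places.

0.910

n = 6, Σx = 58, Σy = 428, Σx² = 668, Σy² = 33476, Σxy = 4649
nΣxy − ΣxΣy = 27894 − 24824 = 3070
nΣx² − (Σx)² = 4008 − 3364 = 644; nΣy² − (Σy)² = 200856 − 183184 = 17672
r = 3070 / √(644 × 17672) = 3070 / 3373.5394 ≈ 0.910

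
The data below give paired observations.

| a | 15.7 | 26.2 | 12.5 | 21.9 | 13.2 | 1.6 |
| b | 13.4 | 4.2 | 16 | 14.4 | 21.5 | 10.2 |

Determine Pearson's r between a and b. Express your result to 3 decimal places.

n = 6, Σa = 91.1, Σb = 79.7, Σa² = 1745.59, Σb² = 1226.85, Σab = 1135.9
nΣab − ΣaΣb = 6815.4 − 7260.67 = -445.27
nΣa² − (Σa)² = 10473.54 − 8299.21 = 2174.33; nΣb² − (Σb)² = 7361.1 − 6352.09 = 1009.01
r = -445.27 / √(2174.33 × 1009.01) = -445.27 / 1481.1890 ≈ -0.301

-0.301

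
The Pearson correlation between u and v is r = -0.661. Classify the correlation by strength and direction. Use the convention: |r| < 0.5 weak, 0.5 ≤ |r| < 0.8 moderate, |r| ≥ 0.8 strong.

r = -0.661 < 0 so the relationship is negative.
|r| = 0.661, which falls in the moderate range.

moderate negative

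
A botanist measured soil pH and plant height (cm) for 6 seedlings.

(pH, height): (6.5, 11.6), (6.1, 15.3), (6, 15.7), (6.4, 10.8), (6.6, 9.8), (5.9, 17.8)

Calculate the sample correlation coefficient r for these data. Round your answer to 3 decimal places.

n = 6, Σx = 37.5, Σy = 81, Σx² = 234.79, Σy² = 1144.66, Σxy = 501.75
nΣxy − ΣxΣy = 3010.5 − 3037.5 = -27
nΣx² − (Σx)² = 1408.74 − 1406.25 = 2.49; nΣy² − (Σy)² = 6867.96 − 6561 = 306.96
r = -27 / √(2.49 × 306.96) = -27 / 27.6465 ≈ -0.977

-0.977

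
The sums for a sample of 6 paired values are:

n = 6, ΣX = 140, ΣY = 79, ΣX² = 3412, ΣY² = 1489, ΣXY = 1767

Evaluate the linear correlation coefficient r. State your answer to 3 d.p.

-0.299

r = (nΣXY − ΣXΣY) / √[(nΣX² − (ΣX)²)(nΣY² − (ΣY)²)]
Numerator: 6×1767 − 140×79 = -458
Denominator: √[(20472 − 19600)(8934 − 6241)] = √[872 × 2693] = 1532.4151
r = -458 / 1532.4151 ≈ -0.299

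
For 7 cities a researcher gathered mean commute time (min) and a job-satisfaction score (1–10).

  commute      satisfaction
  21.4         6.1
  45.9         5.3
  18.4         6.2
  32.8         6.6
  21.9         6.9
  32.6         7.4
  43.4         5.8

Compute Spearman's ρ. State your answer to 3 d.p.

Rank commute: 2, 7, 1, 5, 3, 4, 6
Rank satisfaction: 3, 1, 4, 5, 6, 7, 2
d = rank(commute) − rank(satisfaction): -1, 6, -3, 0, -3, -3, 4; Σd² = 80
ρ = 1 − 6Σd² / [n(n²−1)] = 1 − 6×80 / (7×48) = 1 − 480/336 ≈ -0.429

-0.429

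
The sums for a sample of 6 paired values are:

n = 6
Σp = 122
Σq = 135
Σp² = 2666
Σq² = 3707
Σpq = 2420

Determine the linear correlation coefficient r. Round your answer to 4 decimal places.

r = (nΣpq − ΣpΣq) / √[(nΣp² − (Σp)²)(nΣq² − (Σq)²)]
Numerator: 6×2420 − 122×135 = -1950
Denominator: √[(15996 − 14884)(22242 − 18225)] = √[1112 × 4017] = 2113.5051
r = -1950 / 2113.5051 ≈ -0.9226

-0.9226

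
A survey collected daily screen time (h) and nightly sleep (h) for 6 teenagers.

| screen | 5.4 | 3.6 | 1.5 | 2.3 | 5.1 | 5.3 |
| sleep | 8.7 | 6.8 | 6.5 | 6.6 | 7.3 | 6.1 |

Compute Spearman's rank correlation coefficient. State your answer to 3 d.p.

0.429

Rank screen: 6, 3, 1, 2, 4, 5
Rank sleep: 6, 4, 2, 3, 5, 1
d = rank(screen) − rank(sleep): 0, -1, -1, -1, -1, 4; Σd² = 20
ρ = 1 − 6Σd² / [n(n²−1)] = 1 − 6×20 / (6×35) = 1 − 120/210 ≈ 0.429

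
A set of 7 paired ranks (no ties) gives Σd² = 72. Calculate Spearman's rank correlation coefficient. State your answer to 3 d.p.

-0.286

ρ = 1 − 6Σd² / [n(n²−1)] = 1 − 6×72 / (7×48)
  = 1 − 432/336 = 1 − 1.2857 ≈ -0.286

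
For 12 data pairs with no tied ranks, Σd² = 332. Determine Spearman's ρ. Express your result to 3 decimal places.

ρ = 1 − 6Σd² / [n(n²−1)] = 1 − 6×332 / (12×143)
  = 1 − 1992/1716 = 1 − 1.1608 ≈ -0.161

-0.161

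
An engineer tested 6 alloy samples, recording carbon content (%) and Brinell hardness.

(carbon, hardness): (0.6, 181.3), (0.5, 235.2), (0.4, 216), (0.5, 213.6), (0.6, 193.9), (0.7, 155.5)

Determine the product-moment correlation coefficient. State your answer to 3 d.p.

-0.855

n = 6, Σx = 3.3, Σy = 1195.5, Σx² = 1.87, Σy² = 242247.15, Σxy = 644.77
nΣxy − ΣxΣy = 3868.62 − 3945.15 = -76.53
nΣx² − (Σx)² = 11.22 − 10.89 = 0.33; nΣy² − (Σy)² = 1453482.9 − 1429220.25 = 24262.65
r = -76.53 / √(0.33 × 24262.65) = -76.53 / 89.4800 ≈ -0.855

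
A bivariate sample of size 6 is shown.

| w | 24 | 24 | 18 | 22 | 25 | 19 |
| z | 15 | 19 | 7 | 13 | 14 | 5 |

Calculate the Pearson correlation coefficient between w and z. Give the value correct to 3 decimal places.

0.884

n = 6, Σw = 132, Σz = 73, Σw² = 2946, Σz² = 1025, Σwz = 1673
nΣwz − ΣwΣz = 10038 − 9636 = 402
nΣw² − (Σw)² = 17676 − 17424 = 252; nΣz² − (Σz)² = 6150 − 5329 = 821
r = 402 / √(252 × 821) = 402 / 454.8538 ≈ 0.884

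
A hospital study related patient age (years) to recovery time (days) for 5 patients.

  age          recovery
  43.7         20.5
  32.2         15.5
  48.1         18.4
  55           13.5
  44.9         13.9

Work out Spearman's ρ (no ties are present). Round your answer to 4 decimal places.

-0.5000

Rank age: 2, 1, 4, 5, 3
Rank recovery: 5, 3, 4, 1, 2
d = rank(age) − rank(recovery): -3, -2, 0, 4, 1; Σd² = 30
ρ = 1 − 6Σd² / [n(n²−1)] = 1 − 6×30 / (5×24) = 1 − 180/120 ≈ -0.5000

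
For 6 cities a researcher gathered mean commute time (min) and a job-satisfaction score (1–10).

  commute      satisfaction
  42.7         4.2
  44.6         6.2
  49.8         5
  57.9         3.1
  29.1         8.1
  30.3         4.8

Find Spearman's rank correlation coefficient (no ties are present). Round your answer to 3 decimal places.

-0.543

Rank commute: 3, 4, 5, 6, 1, 2
Rank satisfaction: 2, 5, 4, 1, 6, 3
d = rank(commute) − rank(satisfaction): 1, -1, 1, 5, -5, -1; Σd² = 54
ρ = 1 − 6Σd² / [n(n²−1)] = 1 − 6×54 / (6×35) = 1 − 324/210 ≈ -0.543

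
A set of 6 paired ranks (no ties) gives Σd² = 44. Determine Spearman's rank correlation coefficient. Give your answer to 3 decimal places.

ρ = 1 − 6Σd² / [n(n²−1)] = 1 − 6×44 / (6×35)
  = 1 − 264/210 = 1 − 1.2571 ≈ -0.257

-0.257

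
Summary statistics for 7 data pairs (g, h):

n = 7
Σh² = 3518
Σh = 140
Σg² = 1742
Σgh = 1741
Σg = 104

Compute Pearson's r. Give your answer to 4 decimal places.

-0.9017

r = (nΣgh − ΣgΣh) / √[(nΣg² − (Σg)²)(nΣh² − (Σh)²)]
Numerator: 7×1741 − 104×140 = -2373
Denominator: √[(12194 − 10816)(24626 − 19600)] = √[1378 × 5026] = 2631.6968
r = -2373 / 2631.6968 ≈ -0.9017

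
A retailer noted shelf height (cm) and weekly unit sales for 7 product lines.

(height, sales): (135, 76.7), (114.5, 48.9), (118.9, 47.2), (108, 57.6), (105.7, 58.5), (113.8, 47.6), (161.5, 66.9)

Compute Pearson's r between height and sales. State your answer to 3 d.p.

0.597

n = 7, Σx = 857.4, Σy = 403.4, Σx² = 107341.64, Σy² = 23983.32, Σxy = 50191.11
nΣxy − ΣxΣy = 351337.77 − 345875.16 = 5462.61
nΣx² − (Σx)² = 751391.48 − 735134.76 = 16256.72; nΣy² − (Σy)² = 167883.24 − 162731.56 = 5151.68
r = 5462.61 / √(16256.72 × 5151.68) = 5462.61 / 9151.4709 ≈ 0.597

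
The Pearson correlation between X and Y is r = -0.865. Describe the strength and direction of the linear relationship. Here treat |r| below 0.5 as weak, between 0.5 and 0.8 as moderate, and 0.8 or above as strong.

r = -0.865 < 0 so the relationship is negative.
|r| = 0.865, which falls in the strong range.

strong negative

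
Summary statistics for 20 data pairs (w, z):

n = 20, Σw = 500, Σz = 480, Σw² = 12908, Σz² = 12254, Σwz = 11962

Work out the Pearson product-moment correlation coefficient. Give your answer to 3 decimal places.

r = (nΣwz − ΣwΣz) / √[(nΣw² − (Σw)²)(nΣz² − (Σz)²)]
Numerator: 20×11962 − 500×480 = -760
Denominator: √[(258160 − 250000)(245080 − 230400)] = √[8160 × 14680] = 10944.8070
r = -760 / 10944.8070 ≈ -0.069

-0.069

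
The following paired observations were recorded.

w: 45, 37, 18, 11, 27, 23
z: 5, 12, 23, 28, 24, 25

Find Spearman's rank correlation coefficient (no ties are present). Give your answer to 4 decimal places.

Rank w: 6, 5, 2, 1, 4, 3
Rank z: 1, 2, 3, 6, 4, 5
d = rank(w) − rank(z): 5, 3, -1, -5, 0, -2; Σd² = 64
ρ = 1 − 6Σd² / [n(n²−1)] = 1 − 6×64 / (6×35) = 1 − 384/210 ≈ -0.8286

-0.8286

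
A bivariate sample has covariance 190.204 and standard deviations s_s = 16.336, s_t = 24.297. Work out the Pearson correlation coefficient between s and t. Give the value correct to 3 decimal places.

r = Cov(s,t) / (s_s · s_t) = 190.204 / (16.336 × 24.297)
  = 190.204 / 396.9158 ≈ 0.479

0.479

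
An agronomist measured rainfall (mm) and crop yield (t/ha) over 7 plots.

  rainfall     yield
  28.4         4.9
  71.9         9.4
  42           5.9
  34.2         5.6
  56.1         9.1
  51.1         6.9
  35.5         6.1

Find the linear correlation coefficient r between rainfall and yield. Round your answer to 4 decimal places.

n = 7, Σx = 319.2, Σy = 47.9, Σx² = 15928.48, Σy² = 346.17, Σxy = 2333.99
nΣxy − ΣxΣy = 16337.93 − 15289.68 = 1048.25
nΣx² − (Σx)² = 111499.36 − 101888.64 = 9610.72; nΣy² − (Σy)² = 2423.19 − 2294.41 = 128.78
r = 1048.25 / √(9610.72 × 128.78) = 1048.25 / 1112.5055 ≈ 0.9422

0.9422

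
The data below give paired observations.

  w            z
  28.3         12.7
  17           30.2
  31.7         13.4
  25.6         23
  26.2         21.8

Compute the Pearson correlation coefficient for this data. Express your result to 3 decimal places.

-0.923

n = 5, Σw = 128.8, Σz = 101.1, Σw² = 3436.58, Σz² = 2257.13, Σwz = 2457.55
nΣwz − ΣwΣz = 12287.75 − 13021.68 = -733.93
nΣw² − (Σw)² = 17182.9 − 16589.44 = 593.46; nΣz² − (Σz)² = 11285.65 − 10221.21 = 1064.44
r = -733.93 / √(593.46 × 1064.44) = -733.93 / 794.7972 ≈ -0.923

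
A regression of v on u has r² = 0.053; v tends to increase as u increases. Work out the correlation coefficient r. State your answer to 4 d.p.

|r| = √0.053 = 0.2302
The association is positive, so r = 0.2302.

0.2302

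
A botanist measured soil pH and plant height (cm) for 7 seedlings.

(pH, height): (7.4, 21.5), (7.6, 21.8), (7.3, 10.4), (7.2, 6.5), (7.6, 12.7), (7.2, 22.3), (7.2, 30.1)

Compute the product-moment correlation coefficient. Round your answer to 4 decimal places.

-0.0612

n = 7, Σx = 51.5, Σy = 125.3, Σx² = 379.09, Σy² = 2652.49, Σxy = 921.3
nΣxy − ΣxΣy = 6449.1 − 6452.95 = -3.85
nΣx² − (Σx)² = 2653.63 − 2652.25 = 1.38; nΣy² − (Σy)² = 18567.43 − 15700.09 = 2867.34
r = -3.85 / √(1.38 × 2867.34) = -3.85 / 62.9041 ≈ -0.0612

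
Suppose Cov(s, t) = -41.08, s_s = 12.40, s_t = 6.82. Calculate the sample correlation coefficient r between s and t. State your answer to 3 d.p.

r = Cov(s,t) / (s_s · s_t) = -41.08 / (12.40 × 6.82)
  = -41.08 / 84.5680 ≈ -0.486

-0.486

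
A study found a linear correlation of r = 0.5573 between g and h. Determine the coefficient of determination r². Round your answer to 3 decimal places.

0.311

r² = (0.5573)² = 0.311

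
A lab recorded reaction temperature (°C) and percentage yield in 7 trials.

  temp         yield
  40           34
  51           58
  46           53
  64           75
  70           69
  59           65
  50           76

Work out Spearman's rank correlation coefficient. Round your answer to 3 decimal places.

Rank temp: 1, 4, 2, 6, 7, 5, 3
Rank yield: 1, 3, 2, 6, 5, 4, 7
d = rank(temp) − rank(yield): 0, 1, 0, 0, 2, 1, -4; Σd² = 22
ρ = 1 − 6Σd² / [n(n²−1)] = 1 − 6×22 / (7×48) = 1 − 132/336 ≈ 0.607

0.607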